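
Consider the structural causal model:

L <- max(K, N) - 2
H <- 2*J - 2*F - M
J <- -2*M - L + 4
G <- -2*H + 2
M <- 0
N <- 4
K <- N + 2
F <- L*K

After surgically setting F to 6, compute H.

Intervening sets F = 6 and removes its equation (F <- L*K).
K = N + 2  [with N=4]  = 6
L = max(K, N) - 2  [with K=6, N=4]  = 4
J = -2*M - L + 4  [with M=0, L=4]  = 0
H = 2*J - 2*F - M  [with J=0, F=6, M=0]  = -12

-12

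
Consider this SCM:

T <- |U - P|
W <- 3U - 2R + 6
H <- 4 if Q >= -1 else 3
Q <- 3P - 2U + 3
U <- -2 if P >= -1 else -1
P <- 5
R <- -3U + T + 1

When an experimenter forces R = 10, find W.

-20

Under do(R=10), the mechanism R <- -3U + T + 1 is discarded; R is fixed at 10.
U = -2 if P >= -1 else -1  [with P=5]  = -2
W = 3U - 2R + 6  [with U=-2, R=10]  = -20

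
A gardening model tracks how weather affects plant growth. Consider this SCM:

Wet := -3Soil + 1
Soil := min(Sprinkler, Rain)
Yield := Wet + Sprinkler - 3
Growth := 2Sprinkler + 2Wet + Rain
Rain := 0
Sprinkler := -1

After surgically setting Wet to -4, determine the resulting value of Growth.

-10

Intervening sets Wet = -4 and removes its equation (Wet := -3Soil + 1).
Growth = 2Sprinkler + 2Wet + Rain  [with Sprinkler=-1, Wet=-4, Rain=0]  = -10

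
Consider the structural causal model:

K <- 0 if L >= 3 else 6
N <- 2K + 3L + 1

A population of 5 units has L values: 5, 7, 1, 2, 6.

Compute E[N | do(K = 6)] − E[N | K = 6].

do(K=6) breaks K's dependence on L. With K=6 fixed, N across the units is 28, 34, 16, 19, 31, mean 25.6.
Conditioning on K=6 selects the 2 unit(s) with L ∈ {1, 2}. Their N values: 16, 19. Mean = 17.5.
Difference = 25.6 − 17.5 = 8.1.

8.1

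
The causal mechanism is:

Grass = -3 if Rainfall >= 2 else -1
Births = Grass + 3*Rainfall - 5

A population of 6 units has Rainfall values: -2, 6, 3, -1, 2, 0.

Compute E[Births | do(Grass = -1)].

-2

do(Grass=-1) breaks Grass's dependence on Rainfall. With Grass=-1 fixed, Births across the units is -12, 12, 3, -9, 0, -6, mean -2.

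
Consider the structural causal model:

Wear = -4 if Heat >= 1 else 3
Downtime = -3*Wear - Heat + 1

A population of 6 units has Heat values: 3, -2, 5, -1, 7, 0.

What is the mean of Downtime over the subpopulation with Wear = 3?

-7

Observing Wear=3 restricts to units where Wear's equation naturally yields 3: Heat ∈ {-2, -1, 0}. In that subpopulation Downtime = -6, -7, -8, mean -7.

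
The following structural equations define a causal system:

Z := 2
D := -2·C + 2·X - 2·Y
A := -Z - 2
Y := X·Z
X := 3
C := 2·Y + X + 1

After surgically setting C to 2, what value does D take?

-10

The intervention breaks the incoming arrows to C: C := 2·Y + X + 1 no longer applies, and C = 2.
Y = X·Z  [with X=3, Z=2]  = 6
D = -2·C + 2·X - 2·Y  [with C=2, X=3, Y=6]  = -10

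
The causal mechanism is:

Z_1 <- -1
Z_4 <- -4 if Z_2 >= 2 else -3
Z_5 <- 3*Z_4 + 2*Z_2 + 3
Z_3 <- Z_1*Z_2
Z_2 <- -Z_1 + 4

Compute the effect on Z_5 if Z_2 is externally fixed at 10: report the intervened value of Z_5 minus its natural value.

do(Z_2=10) replaces the equation Z_2 <- -Z_1 + 4 with the constant Z_2 = 10.
Z_4 = -4 if Z_2 >= 2 else -3  [with Z_2=10]  = -4
Z_5 = 3*Z_4 + 2*Z_2 + 3  [with Z_4=-4, Z_2=10]  = 11
Without intervention: Z_2 = -Z_1 + 4  [with Z_1=-1]  = 5; Z_4 = -4 if Z_2 >= 2 else -3  [with Z_2=5]  = -4; Z_5 = 3*Z_4 + 2*Z_2 + 3  [with Z_4=-4, Z_2=5]  = 1.
Change = 11 − 1 = 10.

10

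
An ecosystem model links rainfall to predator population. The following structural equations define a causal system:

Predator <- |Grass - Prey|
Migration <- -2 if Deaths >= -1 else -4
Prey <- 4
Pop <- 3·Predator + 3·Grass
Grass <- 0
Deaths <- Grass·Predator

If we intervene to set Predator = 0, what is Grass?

0

Under do(Predator=0), the mechanism Predator <- |Grass - Prey| is discarded; Predator is fixed at 0.
Grass is not downstream of the intervention, so its value is determined by the original equations.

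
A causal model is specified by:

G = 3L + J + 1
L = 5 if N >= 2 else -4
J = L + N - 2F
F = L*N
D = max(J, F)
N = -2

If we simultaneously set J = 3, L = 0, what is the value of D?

The joint intervention fixes J = 3, L = 0, removing each variable's own equation.
F = L*N  [with L=0, N=-2]  = 0
D = max(J, F)  [with J=3, F=0]  = 3

3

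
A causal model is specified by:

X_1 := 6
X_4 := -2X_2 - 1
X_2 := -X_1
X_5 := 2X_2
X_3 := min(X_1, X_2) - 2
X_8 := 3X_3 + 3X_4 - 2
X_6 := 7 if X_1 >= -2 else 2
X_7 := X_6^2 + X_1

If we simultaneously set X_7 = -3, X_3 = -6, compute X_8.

13

Setting X_7 = -3, X_3 = -6 by intervention discards those variables' equations.
X_2 = -X_1  [with X_1=6]  = -6
X_4 = -2X_2 - 1  [with X_2=-6]  = 11
X_8 = 3X_3 + 3X_4 - 2  [with X_3=-6, X_4=11]  = 13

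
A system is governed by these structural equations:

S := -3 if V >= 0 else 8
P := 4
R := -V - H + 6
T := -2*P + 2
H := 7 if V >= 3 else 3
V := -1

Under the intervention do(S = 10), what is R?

The intervention breaks the incoming arrows to S: S := -3 if V >= 0 else 8 no longer applies, and S = 10.
Since R is not a descendant of the intervened variable, it is unaffected.
H = 7 if V >= 3 else 3  [with V=-1]  = 3
R = -V - H + 6  [with V=-1, H=3]  = 4

4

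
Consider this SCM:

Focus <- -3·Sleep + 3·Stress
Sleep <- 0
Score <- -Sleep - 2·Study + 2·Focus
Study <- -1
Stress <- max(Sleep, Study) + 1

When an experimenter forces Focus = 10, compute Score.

22

Intervening sets Focus = 10 and removes its equation (Focus <- -3·Sleep + 3·Stress).
Score = -Sleep - 2·Study + 2·Focus  [with Sleep=0, Study=-1, Focus=10]  = 22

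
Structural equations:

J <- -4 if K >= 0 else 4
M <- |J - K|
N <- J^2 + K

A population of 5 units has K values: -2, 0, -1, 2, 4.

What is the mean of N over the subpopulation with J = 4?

14.5

E[N|J=4] averages over only the 2 units with J=4 (K = -2, -1): N = 14, 15, mean 14.5.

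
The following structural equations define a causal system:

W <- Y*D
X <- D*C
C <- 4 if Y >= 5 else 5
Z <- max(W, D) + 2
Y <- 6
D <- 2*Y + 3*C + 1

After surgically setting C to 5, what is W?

do(C=5) replaces the equation C <- 4 if Y >= 5 else 5 with the constant C = 5.
D = 2*Y + 3*C + 1  [with Y=6, C=5]  = 28
W = Y*D  [with Y=6, D=28]  = 168

168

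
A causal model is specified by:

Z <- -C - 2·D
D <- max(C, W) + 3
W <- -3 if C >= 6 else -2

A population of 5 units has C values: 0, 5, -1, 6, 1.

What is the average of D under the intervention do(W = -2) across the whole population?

5.2

Every unit gets W=-2 under the intervention. D values become 3, 8, 2, 9, 4; E[D|do(W=-2)] = 5.2.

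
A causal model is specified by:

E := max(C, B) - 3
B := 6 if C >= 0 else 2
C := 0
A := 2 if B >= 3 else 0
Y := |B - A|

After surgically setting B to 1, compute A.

The intervention breaks the incoming arrows to B: B := 6 if C >= 0 else 2 no longer applies, and B = 1.
A = 2 if B >= 3 else 0  [with B=1]  = 0

0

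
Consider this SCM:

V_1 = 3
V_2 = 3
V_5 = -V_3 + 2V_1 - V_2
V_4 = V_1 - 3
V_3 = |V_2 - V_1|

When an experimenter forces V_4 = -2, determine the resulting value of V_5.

3

Intervening sets V_4 = -2 and removes its equation (V_4 = V_1 - 3).
No directed path runs from V_4 to V_5, so V_5 keeps its natural value.
V_3 = |V_2 - V_1|  [with V_2=3, V_1=3]  = 0
V_5 = -V_3 + 2V_1 - V_2  [with V_3=0, V_1=3, V_2=3]  = 3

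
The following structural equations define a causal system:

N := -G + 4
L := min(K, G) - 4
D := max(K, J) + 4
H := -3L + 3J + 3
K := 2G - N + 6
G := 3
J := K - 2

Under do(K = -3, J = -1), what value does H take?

21

Under do(K = -3, J = -1), each intervened variable's structural equation is replaced by its fixed value.
L = min(K, G) - 4  [with K=-3, G=3]  = -7
H = -3L + 3J + 3  [with L=-7, J=-1]  = 21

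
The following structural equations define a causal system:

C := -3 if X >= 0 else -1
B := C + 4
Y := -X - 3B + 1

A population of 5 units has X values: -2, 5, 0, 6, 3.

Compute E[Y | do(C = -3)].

do(C=-3) breaks C's dependence on X. With C=-3 fixed, Y across the units is 0, -7, -2, -8, -5, mean -4.4.

-4.4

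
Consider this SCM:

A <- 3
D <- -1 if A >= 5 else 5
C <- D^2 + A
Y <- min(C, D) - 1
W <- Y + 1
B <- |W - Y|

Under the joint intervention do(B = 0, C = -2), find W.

-2

Under do(B = 0, C = -2), each intervened variable's structural equation is replaced by its fixed value.
D = -1 if A >= 5 else 5  [with A=3]  = 5
Y = min(C, D) - 1  [with C=-2, D=5]  = -3
W = Y + 1  [with Y=-3]  = -2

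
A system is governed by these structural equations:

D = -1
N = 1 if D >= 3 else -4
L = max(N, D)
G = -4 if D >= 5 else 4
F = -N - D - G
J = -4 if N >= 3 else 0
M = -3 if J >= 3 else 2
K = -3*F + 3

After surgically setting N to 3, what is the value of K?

21

do(N=3) replaces the equation N = 1 if D >= 3 else -4 with the constant N = 3.
G = -4 if D >= 5 else 4  [with D=-1]  = 4
F = -N - D - G  [with N=3, D=-1, G=4]  = -6
K = -3*F + 3  [with F=-6]  = 21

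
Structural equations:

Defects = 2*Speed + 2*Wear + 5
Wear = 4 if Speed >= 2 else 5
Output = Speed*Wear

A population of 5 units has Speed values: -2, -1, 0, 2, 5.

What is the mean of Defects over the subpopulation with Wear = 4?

Conditioning on Wear=4 selects the 2 unit(s) with Speed ∈ {2, 5}. Their Defects values: 17, 23. Mean = 20.

20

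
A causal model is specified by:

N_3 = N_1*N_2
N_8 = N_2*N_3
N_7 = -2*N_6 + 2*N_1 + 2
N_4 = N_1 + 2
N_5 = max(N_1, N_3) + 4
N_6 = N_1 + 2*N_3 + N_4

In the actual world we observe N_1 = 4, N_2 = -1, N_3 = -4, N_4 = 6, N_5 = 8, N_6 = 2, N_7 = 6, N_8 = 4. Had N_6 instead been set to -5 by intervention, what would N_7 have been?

20

Intervening sets N_6 = -5 and removes its equation (N_6 = N_1 + 2*N_3 + N_4).
N_7 = -2*N_6 + 2*N_1 + 2  [with N_6=-5, N_1=4]  = 20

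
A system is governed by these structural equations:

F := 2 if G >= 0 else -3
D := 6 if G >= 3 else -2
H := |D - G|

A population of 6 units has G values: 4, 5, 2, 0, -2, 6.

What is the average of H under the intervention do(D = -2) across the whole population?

4.5

Every unit gets D=-2 under the intervention. H values become 6, 7, 4, 2, 0, 8; E[H|do(D=-2)] = 4.5.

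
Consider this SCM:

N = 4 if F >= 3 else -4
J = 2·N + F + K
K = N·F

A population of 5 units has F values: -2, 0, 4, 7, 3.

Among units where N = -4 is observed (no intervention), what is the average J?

Conditioning on N=-4 selects the 2 unit(s) with F ∈ {-2, 0}. Their J values: -2, -8. Mean = -5.

-5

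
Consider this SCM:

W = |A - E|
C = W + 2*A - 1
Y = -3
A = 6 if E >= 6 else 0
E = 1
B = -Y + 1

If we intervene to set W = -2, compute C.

Under do(W=-2), the mechanism W = |A - E| is discarded; W is fixed at -2.
A = 6 if E >= 6 else 0  [with E=1]  = 0
C = W + 2*A - 1  [with W=-2, A=0]  = -3

-3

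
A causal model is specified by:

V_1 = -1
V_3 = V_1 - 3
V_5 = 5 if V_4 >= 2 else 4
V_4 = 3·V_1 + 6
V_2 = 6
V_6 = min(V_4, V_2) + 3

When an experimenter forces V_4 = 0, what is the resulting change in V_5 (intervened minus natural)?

-1

Intervening sets V_4 = 0 and removes its equation (V_4 = 3·V_1 + 6).
V_5 = 5 if V_4 >= 2 else 4  [with V_4=0]  = 4
Without intervention: V_4 = 3·V_1 + 6  [with V_1=-1]  = 3; V_5 = 5 if V_4 >= 2 else 4  [with V_4=3]  = 5.
Change = 4 − 5 = -1.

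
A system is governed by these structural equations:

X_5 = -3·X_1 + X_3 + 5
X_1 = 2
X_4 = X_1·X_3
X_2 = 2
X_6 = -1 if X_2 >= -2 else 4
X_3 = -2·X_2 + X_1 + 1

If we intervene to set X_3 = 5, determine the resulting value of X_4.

10

The intervention breaks the incoming arrows to X_3: X_3 = -2·X_2 + X_1 + 1 no longer applies, and X_3 = 5.
X_4 = X_1·X_3  [with X_1=2, X_3=5]  = 10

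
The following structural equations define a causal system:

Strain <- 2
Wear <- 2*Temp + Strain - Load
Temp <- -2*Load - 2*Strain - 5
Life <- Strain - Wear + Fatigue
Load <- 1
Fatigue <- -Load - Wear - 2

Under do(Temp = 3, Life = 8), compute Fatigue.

The joint intervention fixes Temp = 3, Life = 8, removing each variable's own equation.
Wear = 2*Temp + Strain - Load  [with Temp=3, Strain=2, Load=1]  = 7
Fatigue = -Load - Wear - 2  [with Load=1, Wear=7]  = -10

-10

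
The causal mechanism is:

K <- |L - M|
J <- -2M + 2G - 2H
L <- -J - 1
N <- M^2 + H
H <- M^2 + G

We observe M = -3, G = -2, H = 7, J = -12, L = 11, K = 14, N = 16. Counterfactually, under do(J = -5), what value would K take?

7

Under do(J=-5), the mechanism J <- -2M + 2G - 2H is discarded; J is fixed at -5.
L = -J - 1  [with J=-5]  = 4
K = |L - M|  [with L=4, M=-3]  = 7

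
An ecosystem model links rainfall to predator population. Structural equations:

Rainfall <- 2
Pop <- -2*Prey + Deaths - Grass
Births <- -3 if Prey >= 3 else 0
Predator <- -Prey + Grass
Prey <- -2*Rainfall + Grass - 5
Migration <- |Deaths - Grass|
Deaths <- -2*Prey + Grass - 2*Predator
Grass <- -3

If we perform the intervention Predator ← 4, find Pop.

40

do(Predator=4) replaces the equation Predator <- -Prey + Grass with the constant Predator = 4.
Prey = -2*Rainfall + Grass - 5  [with Rainfall=2, Grass=-3]  = -12
Deaths = -2*Prey + Grass - 2*Predator  [with Prey=-12, Grass=-3, Predator=4]  = 13
Pop = -2*Prey + Deaths - Grass  [with Prey=-12, Deaths=13, Grass=-3]  = 40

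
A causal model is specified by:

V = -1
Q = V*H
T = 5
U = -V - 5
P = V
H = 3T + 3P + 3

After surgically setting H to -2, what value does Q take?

2

The intervention breaks the incoming arrows to H: H = 3T + 3P + 3 no longer applies, and H = -2.
Q = V*H  [with V=-1, H=-2]  = 2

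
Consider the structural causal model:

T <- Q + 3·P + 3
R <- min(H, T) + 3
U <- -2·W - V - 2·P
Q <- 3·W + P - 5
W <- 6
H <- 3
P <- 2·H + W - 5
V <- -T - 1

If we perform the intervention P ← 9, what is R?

The intervention breaks the incoming arrows to P: P <- 2·H + W - 5 no longer applies, and P = 9.
Q = 3·W + P - 5  [with W=6, P=9]  = 22
T = Q + 3·P + 3  [with Q=22, P=9]  = 52
R = min(H, T) + 3  [with H=3, T=52]  = 6

6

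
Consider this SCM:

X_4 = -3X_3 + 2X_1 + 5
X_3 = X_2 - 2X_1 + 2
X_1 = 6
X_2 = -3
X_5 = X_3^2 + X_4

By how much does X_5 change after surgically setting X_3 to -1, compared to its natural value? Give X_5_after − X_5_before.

-204

do(X_3=-1) replaces the equation X_3 = X_2 - 2X_1 + 2 with the constant X_3 = -1.
X_4 = -3X_3 + 2X_1 + 5  [with X_3=-1, X_1=6]  = 20
X_5 = X_3^2 + X_4  [with X_3=-1, X_4=20]  = 21
Without intervention: X_3 = X_2 - 2X_1 + 2  [with X_2=-3, X_1=6]  = -13; X_4 = -3X_3 + 2X_1 + 5  [with X_3=-13, X_1=6]  = 56; X_5 = X_3^2 + X_4  [with X_3=-13, X_4=56]  = 225.
Change = 21 − 225 = -204.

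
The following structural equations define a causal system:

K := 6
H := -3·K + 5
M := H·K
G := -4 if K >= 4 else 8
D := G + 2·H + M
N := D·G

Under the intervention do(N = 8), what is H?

do(N=8) replaces the equation N := D·G with the constant N = 8.
H is not downstream of the intervention, so its value is determined by the original equations.
H = -3·K + 5  [with K=6]  = -13

-13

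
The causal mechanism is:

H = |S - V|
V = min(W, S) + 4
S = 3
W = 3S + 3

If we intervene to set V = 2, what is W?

12

Under do(V=2), the mechanism V = min(W, S) + 4 is discarded; V is fixed at 2.
Since W is not a descendant of the intervened variable, it is unaffected.
W = 3S + 3  [with S=3]  = 12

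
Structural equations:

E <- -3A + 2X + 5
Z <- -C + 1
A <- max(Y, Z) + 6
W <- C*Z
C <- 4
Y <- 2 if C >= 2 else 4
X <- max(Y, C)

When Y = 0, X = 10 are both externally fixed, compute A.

6

Setting Y = 0, X = 10 by intervention discards those variables' equations.
Z = -C + 1  [with C=4]  = -3
A = max(Y, Z) + 6  [with Y=0, Z=-3]  = 6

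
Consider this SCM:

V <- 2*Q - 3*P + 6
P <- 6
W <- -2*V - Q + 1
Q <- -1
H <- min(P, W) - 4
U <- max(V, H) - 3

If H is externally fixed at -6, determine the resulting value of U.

-9

The intervention breaks the incoming arrows to H: H <- min(P, W) - 4 no longer applies, and H = -6.
V = 2*Q - 3*P + 6  [with Q=-1, P=6]  = -14
U = max(V, H) - 3  [with V=-14, H=-6]  = -9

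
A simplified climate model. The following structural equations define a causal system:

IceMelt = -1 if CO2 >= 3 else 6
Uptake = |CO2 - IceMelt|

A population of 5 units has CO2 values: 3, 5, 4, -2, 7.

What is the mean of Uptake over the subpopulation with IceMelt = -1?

5.75

Conditioning on IceMelt=-1 selects the 4 unit(s) with CO2 ∈ {3, 5, 4, 7}. Their Uptake values: 4, 6, 5, 8. Mean = 5.75.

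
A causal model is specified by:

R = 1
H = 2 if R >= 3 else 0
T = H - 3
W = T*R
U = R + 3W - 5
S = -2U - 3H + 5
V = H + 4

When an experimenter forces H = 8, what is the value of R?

1

Under do(H=8), the mechanism H = 2 if R >= 3 else 0 is discarded; H is fixed at 8.
R is not downstream of the intervention, so its value is determined by the original equations.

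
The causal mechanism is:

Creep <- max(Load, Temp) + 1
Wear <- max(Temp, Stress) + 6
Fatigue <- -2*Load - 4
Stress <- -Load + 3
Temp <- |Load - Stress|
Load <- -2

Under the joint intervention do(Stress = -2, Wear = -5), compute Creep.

The joint intervention fixes Stress = -2, Wear = -5, removing each variable's own equation.
Temp = |Load - Stress|  [with Load=-2, Stress=-2]  = 0
Creep = max(Load, Temp) + 1  [with Load=-2, Temp=0]  = 1

1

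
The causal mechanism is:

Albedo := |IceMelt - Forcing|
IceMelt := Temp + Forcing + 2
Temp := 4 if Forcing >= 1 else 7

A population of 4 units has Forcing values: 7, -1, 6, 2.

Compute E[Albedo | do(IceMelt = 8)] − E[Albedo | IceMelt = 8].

-3

The intervention sets IceMelt=8 in all 4 units regardless of Forcing. Recomputing Albedo per unit gives 1, 9, 2, 6; average 4.5.
E[Albedo|IceMelt=8] averages over only the 2 units with IceMelt=8 (Forcing = -1, 2): Albedo = 9, 6, mean 7.5.
Difference = 4.5 − 7.5 = -3.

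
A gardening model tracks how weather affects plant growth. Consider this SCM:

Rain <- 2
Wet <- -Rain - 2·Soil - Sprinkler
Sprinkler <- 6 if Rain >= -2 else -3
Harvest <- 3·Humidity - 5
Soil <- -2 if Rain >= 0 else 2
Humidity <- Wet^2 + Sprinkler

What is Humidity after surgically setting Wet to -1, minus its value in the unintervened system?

-15

Intervening sets Wet = -1 and removes its equation (Wet <- -Rain - 2·Soil - Sprinkler).
Sprinkler = 6 if Rain >= -2 else -3  [with Rain=2]  = 6
Humidity = Wet^2 + Sprinkler  [with Wet=-1, Sprinkler=6]  = 7
Without intervention: Sprinkler = 6 if Rain >= -2 else -3  [with Rain=2]  = 6; Soil = -2 if Rain >= 0 else 2  [with Rain=2]  = -2; Wet = -Rain - 2·Soil - Sprinkler  [with Rain=2, Soil=-2, Sprinkler=6]  = -4; Humidity = Wet^2 + Sprinkler  [with Wet=-4, Sprinkler=6]  = 22.
Change = 7 − 22 = -15.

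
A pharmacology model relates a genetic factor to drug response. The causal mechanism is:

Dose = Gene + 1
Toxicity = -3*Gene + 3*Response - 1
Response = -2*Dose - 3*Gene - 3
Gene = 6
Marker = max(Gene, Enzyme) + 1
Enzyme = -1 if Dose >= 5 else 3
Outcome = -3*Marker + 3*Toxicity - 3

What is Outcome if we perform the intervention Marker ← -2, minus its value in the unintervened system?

27

The intervention breaks the incoming arrows to Marker: Marker = max(Gene, Enzyme) + 1 no longer applies, and Marker = -2.
Dose = Gene + 1  [with Gene=6]  = 7
Response = -2*Dose - 3*Gene - 3  [with Dose=7, Gene=6]  = -35
Toxicity = -3*Gene + 3*Response - 1  [with Gene=6, Response=-35]  = -124
Outcome = -3*Marker + 3*Toxicity - 3  [with Marker=-2, Toxicity=-124]  = -369
Without intervention: Dose = Gene + 1  [with Gene=6]  = 7; Enzyme = -1 if Dose >= 5 else 3  [with Dose=7]  = -1; Marker = max(Gene, Enzyme) + 1  [with Gene=6, Enzyme=-1]  = 7; Response = -2*Dose - 3*Gene - 3  [with Dose=7, Gene=6]  = -35; Toxicity = -3*Gene + 3*Response - 1  [with Gene=6, Response=-35]  = -124; Outcome = -3*Marker + 3*Toxicity - 3  [with Marker=7, Toxicity=-124]  = -396.
Change = -369 − (-396) = 27.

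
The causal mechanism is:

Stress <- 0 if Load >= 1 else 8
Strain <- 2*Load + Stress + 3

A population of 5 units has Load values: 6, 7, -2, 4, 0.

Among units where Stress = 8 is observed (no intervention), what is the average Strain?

Observing Stress=8 restricts to units where Stress's equation naturally yields 8: Load ∈ {-2, 0}. In that subpopulation Strain = 7, 11, mean 9.

9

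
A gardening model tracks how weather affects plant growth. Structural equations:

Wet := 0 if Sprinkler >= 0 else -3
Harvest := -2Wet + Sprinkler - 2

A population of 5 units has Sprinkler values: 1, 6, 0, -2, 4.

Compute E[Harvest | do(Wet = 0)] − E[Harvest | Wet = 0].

-0.95

do(Wet=0) breaks Wet's dependence on Sprinkler. With Wet=0 fixed, Harvest across the units is -1, 4, -2, -4, 2, mean -0.2.
E[Harvest|Wet=0] averages over only the 4 units with Wet=0 (Sprinkler = 1, 6, 0, 4): Harvest = -1, 4, -2, 2, mean 0.75.
Difference = -0.2 − 0.75 = -0.95.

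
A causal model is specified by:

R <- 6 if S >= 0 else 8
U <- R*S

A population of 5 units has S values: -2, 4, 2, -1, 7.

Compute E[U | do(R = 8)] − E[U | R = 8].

28

Under do(R=8), R's equation is replaced by R=8 for every unit. Per-unit U: -16, 32, 16, -8, 56. Mean = 16.
Conditioning on R=8 selects the 2 unit(s) with S ∈ {-2, -1}. Their U values: -16, -8. Mean = -12.
Difference = 16 − (-12) = 28.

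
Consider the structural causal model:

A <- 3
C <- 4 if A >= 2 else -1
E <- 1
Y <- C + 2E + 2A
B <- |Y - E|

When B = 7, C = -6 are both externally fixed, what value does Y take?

Under do(B = 7, C = -6), each intervened variable's structural equation is replaced by its fixed value.
Y = C + 2E + 2A  [with C=-6, E=1, A=3]  = 2

2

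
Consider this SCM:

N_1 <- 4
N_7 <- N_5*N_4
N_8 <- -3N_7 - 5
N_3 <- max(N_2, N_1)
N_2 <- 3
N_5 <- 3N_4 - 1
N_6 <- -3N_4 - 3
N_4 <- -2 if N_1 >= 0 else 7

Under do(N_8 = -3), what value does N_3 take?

4

Under do(N_8=-3), the mechanism N_8 <- -3N_7 - 5 is discarded; N_8 is fixed at -3.
No directed path runs from N_8 to N_3, so N_3 keeps its natural value.
N_3 = max(N_2, N_1)  [with N_2=3, N_1=4]  = 4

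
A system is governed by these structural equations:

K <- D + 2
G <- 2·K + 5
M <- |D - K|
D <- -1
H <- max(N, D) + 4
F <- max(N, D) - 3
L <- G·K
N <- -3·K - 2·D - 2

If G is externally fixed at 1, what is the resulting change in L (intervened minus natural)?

-6

do(G=1) replaces the equation G <- 2·K + 5 with the constant G = 1.
K = D + 2  [with D=-1]  = 1
L = G·K  [with G=1, K=1]  = 1
Without intervention: K = D + 2  [with D=-1]  = 1; G = 2·K + 5  [with K=1]  = 7; L = G·K  [with G=7, K=1]  = 7.
Change = 1 − 7 = -6.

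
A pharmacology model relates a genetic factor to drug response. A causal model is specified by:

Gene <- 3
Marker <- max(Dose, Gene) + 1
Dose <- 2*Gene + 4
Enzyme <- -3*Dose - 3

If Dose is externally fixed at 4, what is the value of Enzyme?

The intervention breaks the incoming arrows to Dose: Dose <- 2*Gene + 4 no longer applies, and Dose = 4.
Enzyme = -3*Dose - 3  [with Dose=4]  = -15

-15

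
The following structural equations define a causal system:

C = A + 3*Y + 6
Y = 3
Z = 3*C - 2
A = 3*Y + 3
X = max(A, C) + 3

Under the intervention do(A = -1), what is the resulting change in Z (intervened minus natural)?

-39

Under do(A=-1), the mechanism A = 3*Y + 3 is discarded; A is fixed at -1.
C = A + 3*Y + 6  [with A=-1, Y=3]  = 14
Z = 3*C - 2  [with C=14]  = 40
Without intervention: A = 3*Y + 3  [with Y=3]  = 12; C = A + 3*Y + 6  [with A=12, Y=3]  = 27; Z = 3*C - 2  [with C=27]  = 79.
Change = 40 − 79 = -39.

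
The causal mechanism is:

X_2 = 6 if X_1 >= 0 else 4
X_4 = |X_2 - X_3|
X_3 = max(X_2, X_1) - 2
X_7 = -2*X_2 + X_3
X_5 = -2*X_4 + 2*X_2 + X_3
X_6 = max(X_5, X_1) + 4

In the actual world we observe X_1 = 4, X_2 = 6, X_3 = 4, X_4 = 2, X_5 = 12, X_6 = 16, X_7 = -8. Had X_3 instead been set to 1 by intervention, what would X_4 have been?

The intervention breaks the incoming arrows to X_3: X_3 = max(X_2, X_1) - 2 no longer applies, and X_3 = 1.
X_2 = 6 if X_1 >= 0 else 4  [with X_1=4]  = 6
X_4 = |X_2 - X_3|  [with X_2=6, X_3=1]  = 5

5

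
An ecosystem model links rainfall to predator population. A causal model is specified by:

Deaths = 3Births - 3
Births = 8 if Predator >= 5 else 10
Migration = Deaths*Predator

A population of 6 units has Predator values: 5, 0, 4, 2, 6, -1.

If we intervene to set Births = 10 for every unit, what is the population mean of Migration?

72

do(Births=10) breaks Births's dependence on Predator. With Births=10 fixed, Migration across the units is 135, 0, 108, 54, 162, -27, mean 72.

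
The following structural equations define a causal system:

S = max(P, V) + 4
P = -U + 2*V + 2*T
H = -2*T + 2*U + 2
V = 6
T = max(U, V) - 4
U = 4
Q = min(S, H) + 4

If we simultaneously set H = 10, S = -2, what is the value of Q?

Under do(H = 10, S = -2), each intervened variable's structural equation is replaced by its fixed value.
Q = min(S, H) + 4  [with S=-2, H=10]  = 2

2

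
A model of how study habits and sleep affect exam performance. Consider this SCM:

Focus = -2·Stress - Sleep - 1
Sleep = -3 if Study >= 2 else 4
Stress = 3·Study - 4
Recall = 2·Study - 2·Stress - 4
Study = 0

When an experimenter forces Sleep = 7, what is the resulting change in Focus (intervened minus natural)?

Under do(Sleep=7), the mechanism Sleep = -3 if Study >= 2 else 4 is discarded; Sleep is fixed at 7.
Stress = 3·Study - 4  [with Study=0]  = -4
Focus = -2·Stress - Sleep - 1  [with Stress=-4, Sleep=7]  = 0
Without intervention: Sleep = -3 if Study >= 2 else 4  [with Study=0]  = 4; Stress = 3·Study - 4  [with Study=0]  = -4; Focus = -2·Stress - Sleep - 1  [with Stress=-4, Sleep=4]  = 3.
Change = 0 − 3 = -3.

-3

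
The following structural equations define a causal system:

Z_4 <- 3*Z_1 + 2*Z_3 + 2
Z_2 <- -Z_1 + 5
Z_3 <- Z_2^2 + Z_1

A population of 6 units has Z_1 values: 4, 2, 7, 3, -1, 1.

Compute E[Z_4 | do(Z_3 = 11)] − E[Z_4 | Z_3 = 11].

do(Z_3=11) breaks Z_3's dependence on Z_1. With Z_3=11 fixed, Z_4 across the units is 36, 30, 45, 33, 21, 27, mean 32.
Observing Z_3=11 restricts to units where Z_3's equation naturally yields 11: Z_1 ∈ {2, 7}. In that subpopulation Z_4 = 30, 45, mean 37.5.
Difference = 32 − 37.5 = -5.5.

-5.5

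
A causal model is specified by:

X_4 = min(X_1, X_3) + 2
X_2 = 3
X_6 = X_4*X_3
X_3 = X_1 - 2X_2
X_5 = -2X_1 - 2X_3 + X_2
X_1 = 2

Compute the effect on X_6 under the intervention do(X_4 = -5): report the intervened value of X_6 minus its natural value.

12

Under do(X_4=-5), the mechanism X_4 = min(X_1, X_3) + 2 is discarded; X_4 is fixed at -5.
X_3 = X_1 - 2X_2  [with X_1=2, X_2=3]  = -4
X_6 = X_4*X_3  [with X_4=-5, X_3=-4]  = 20
Without intervention: X_3 = X_1 - 2X_2  [with X_1=2, X_2=3]  = -4; X_4 = min(X_1, X_3) + 2  [with X_1=2, X_3=-4]  = -2; X_6 = X_4*X_3  [with X_4=-2, X_3=-4]  = 8.
Change = 20 − 8 = 12.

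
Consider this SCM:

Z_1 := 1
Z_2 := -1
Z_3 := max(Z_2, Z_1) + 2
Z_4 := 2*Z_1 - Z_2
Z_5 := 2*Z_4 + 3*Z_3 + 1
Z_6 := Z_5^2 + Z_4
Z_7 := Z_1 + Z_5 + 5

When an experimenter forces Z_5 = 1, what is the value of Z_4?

3

The intervention breaks the incoming arrows to Z_5: Z_5 := 2*Z_4 + 3*Z_3 + 1 no longer applies, and Z_5 = 1.
Since Z_4 is not a descendant of the intervened variable, it is unaffected.
Z_4 = 2*Z_1 - Z_2  [with Z_1=1, Z_2=-1]  = 3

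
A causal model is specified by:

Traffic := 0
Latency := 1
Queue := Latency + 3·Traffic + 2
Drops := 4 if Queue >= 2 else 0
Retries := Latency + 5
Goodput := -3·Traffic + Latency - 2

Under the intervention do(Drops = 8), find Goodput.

-1

Under do(Drops=8), the mechanism Drops := 4 if Queue >= 2 else 0 is discarded; Drops is fixed at 8.
Since Goodput is not a descendant of the intervened variable, it is unaffected.
Goodput = -3·Traffic + Latency - 2  [with Traffic=0, Latency=1]  = -1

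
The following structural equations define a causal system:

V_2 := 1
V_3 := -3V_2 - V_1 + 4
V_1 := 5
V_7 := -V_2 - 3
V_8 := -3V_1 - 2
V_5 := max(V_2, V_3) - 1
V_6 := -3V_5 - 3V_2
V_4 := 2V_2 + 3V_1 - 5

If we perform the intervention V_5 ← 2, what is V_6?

-9

The intervention breaks the incoming arrows to V_5: V_5 := max(V_2, V_3) - 1 no longer applies, and V_5 = 2.
V_6 = -3V_5 - 3V_2  [with V_5=2, V_2=1]  = -9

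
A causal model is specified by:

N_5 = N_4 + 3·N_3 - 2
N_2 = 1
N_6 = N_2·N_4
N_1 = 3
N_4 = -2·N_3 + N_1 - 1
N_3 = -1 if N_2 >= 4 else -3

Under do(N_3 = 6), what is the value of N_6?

-10

The intervention breaks the incoming arrows to N_3: N_3 = -1 if N_2 >= 4 else -3 no longer applies, and N_3 = 6.
N_4 = -2·N_3 + N_1 - 1  [with N_3=6, N_1=3]  = -10
N_6 = N_2·N_4  [with N_2=1, N_4=-10]  = -10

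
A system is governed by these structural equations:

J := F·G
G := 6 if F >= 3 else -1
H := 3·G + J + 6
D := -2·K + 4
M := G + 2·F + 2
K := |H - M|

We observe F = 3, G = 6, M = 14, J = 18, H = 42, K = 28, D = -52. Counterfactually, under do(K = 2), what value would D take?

0

Intervening sets K = 2 and removes its equation (K := |H - M|).
D = -2·K + 4  [with K=2]  = 0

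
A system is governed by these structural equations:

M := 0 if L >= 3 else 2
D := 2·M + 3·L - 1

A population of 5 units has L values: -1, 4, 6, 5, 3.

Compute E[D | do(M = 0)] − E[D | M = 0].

-3.3

Every unit gets M=0 under the intervention. D values become -4, 11, 17, 14, 8; E[D|do(M=0)] = 9.2.
E[D|M=0] averages over only the 4 units with M=0 (L = 4, 6, 5, 3): D = 11, 17, 14, 8, mean 12.5.
Difference = 9.2 − 12.5 = -3.3.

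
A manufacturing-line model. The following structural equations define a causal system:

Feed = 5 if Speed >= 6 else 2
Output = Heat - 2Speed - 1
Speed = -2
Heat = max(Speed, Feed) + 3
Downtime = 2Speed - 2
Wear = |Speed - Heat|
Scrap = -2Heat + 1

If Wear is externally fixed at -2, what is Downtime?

The intervention breaks the incoming arrows to Wear: Wear = |Speed - Heat| no longer applies, and Wear = -2.
No directed path runs from Wear to Downtime, so Downtime keeps its natural value.
Downtime = 2Speed - 2  [with Speed=-2]  = -6

-6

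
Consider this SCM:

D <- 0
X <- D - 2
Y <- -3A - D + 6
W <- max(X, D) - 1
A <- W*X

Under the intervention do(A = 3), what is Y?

Intervening sets A = 3 and removes its equation (A <- W*X).
Y = -3A - D + 6  [with A=3, D=0]  = -3

-3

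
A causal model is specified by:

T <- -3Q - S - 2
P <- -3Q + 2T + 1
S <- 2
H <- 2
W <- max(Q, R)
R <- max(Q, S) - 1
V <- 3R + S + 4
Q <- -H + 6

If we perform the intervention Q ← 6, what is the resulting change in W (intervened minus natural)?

The intervention breaks the incoming arrows to Q: Q <- -H + 6 no longer applies, and Q = 6.
R = max(Q, S) - 1  [with Q=6, S=2]  = 5
W = max(Q, R)  [with Q=6, R=5]  = 6
Without intervention: Q = -H + 6  [with H=2]  = 4; R = max(Q, S) - 1  [with Q=4, S=2]  = 3; W = max(Q, R)  [with Q=4, R=3]  = 4.
Change = 6 − 4 = 2.

2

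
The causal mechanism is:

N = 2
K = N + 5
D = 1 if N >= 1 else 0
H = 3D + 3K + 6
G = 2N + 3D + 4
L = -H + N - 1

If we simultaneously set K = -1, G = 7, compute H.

The joint intervention fixes K = -1, G = 7, removing each variable's own equation.
D = 1 if N >= 1 else 0  [with N=2]  = 1
H = 3D + 3K + 6  [with D=1, K=-1]  = 6

6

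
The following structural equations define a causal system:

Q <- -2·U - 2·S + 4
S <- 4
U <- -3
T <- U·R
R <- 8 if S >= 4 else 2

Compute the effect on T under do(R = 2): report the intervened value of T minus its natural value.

Intervening sets R = 2 and removes its equation (R <- 8 if S >= 4 else 2).
T = U·R  [with U=-3, R=2]  = -6
Without intervention: R = 8 if S >= 4 else 2  [with S=4]  = 8; T = U·R  [with U=-3, R=8]  = -24.
Change = -6 − (-24) = 18.

18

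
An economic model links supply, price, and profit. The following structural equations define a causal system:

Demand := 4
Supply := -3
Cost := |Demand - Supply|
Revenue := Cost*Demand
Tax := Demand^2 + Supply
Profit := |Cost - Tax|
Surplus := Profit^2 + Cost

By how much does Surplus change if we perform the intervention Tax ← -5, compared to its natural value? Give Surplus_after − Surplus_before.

Under do(Tax=-5), the mechanism Tax := Demand^2 + Supply is discarded; Tax is fixed at -5.
Cost = |Demand - Supply|  [with Demand=4, Supply=-3]  = 7
Profit = |Cost - Tax|  [with Cost=7, Tax=-5]  = 12
Surplus = Profit^2 + Cost  [with Profit=12, Cost=7]  = 151
Without intervention: Cost = |Demand - Supply|  [with Demand=4, Supply=-3]  = 7; Tax = Demand^2 + Supply  [with Demand=4, Supply=-3]  = 13; Profit = |Cost - Tax|  [with Cost=7, Tax=13]  = 6; Surplus = Profit^2 + Cost  [with Profit=6, Cost=7]  = 43.
Change = 151 − 43 = 108.

108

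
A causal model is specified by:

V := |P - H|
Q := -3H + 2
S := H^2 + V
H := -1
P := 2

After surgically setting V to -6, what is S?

-5

The intervention breaks the incoming arrows to V: V := |P - H| no longer applies, and V = -6.
S = H^2 + V  [with H=-1, V=-6]  = -5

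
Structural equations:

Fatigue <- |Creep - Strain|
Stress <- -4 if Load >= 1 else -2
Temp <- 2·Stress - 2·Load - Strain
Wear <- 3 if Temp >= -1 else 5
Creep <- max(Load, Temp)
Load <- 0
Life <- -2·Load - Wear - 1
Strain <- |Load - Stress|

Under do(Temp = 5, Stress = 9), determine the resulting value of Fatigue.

4

Under do(Temp = 5, Stress = 9), each intervened variable's structural equation is replaced by its fixed value.
Strain = |Load - Stress|  [with Load=0, Stress=9]  = 9
Creep = max(Load, Temp)  [with Load=0, Temp=5]  = 5
Fatigue = |Creep - Strain|  [with Creep=5, Strain=9]  = 4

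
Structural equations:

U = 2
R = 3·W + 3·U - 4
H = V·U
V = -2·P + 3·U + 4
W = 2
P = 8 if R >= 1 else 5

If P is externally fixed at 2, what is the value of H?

Under do(P=2), the mechanism P = 8 if R >= 1 else 5 is discarded; P is fixed at 2.
V = -2·P + 3·U + 4  [with P=2, U=2]  = 6
H = V·U  [with V=6, U=2]  = 12

12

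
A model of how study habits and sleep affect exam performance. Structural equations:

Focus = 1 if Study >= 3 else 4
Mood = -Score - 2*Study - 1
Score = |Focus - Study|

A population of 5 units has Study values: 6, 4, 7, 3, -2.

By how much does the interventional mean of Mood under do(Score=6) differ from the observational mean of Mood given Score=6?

The intervention sets Score=6 in all 5 units regardless of Study. Recomputing Mood per unit gives -19, -15, -21, -13, -3; average -14.2.
Conditioning on Score=6 selects the 2 unit(s) with Study ∈ {7, -2}. Their Mood values: -21, -3. Mean = -12.
Difference = -14.2 − (-12) = -2.2.

-2.2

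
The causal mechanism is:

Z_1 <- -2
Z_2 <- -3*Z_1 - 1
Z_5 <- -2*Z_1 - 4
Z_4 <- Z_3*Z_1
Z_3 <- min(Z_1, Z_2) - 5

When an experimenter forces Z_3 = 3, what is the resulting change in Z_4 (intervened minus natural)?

-20

The intervention breaks the incoming arrows to Z_3: Z_3 <- min(Z_1, Z_2) - 5 no longer applies, and Z_3 = 3.
Z_4 = Z_3*Z_1  [with Z_3=3, Z_1=-2]  = -6
Without intervention: Z_2 = -3*Z_1 - 1  [with Z_1=-2]  = 5; Z_3 = min(Z_1, Z_2) - 5  [with Z_1=-2, Z_2=5]  = -7; Z_4 = Z_3*Z_1  [with Z_3=-7, Z_1=-2]  = 14.
Change = -6 − 14 = -20.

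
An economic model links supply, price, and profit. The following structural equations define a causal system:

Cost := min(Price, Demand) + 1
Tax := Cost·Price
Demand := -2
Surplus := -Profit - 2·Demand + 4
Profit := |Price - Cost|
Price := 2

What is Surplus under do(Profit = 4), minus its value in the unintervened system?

-1

The intervention breaks the incoming arrows to Profit: Profit := |Price - Cost| no longer applies, and Profit = 4.
Surplus = -Profit - 2·Demand + 4  [with Profit=4, Demand=-2]  = 4
Without intervention: Cost = min(Price, Demand) + 1  [with Price=2, Demand=-2]  = -1; Profit = |Price - Cost|  [with Price=2, Cost=-1]  = 3; Surplus = -Profit - 2·Demand + 4  [with Profit=3, Demand=-2]  = 5.
Change = 4 − 5 = -1.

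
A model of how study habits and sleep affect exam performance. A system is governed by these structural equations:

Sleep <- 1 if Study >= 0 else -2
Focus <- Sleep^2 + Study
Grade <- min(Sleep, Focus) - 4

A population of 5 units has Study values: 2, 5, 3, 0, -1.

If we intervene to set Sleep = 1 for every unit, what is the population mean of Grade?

Under do(Sleep=1), Sleep's equation is replaced by Sleep=1 for every unit. Per-unit Grade: -3, -3, -3, -3, -4. Mean = -3.2.

-3.2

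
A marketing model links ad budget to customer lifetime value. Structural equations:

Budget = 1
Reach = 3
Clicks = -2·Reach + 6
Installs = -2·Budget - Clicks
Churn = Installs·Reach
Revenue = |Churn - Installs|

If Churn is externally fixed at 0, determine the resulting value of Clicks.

0

do(Churn=0) replaces the equation Churn = Installs·Reach with the constant Churn = 0.
Clicks is not downstream of the intervention, so its value is determined by the original equations.
Clicks = -2·Reach + 6  [with Reach=3]  = 0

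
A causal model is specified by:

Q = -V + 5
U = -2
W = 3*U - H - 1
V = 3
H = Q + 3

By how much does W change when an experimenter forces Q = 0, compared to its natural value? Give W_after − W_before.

do(Q=0) replaces the equation Q = -V + 5 with the constant Q = 0.
H = Q + 3  [with Q=0]  = 3
W = 3*U - H - 1  [with U=-2, H=3]  = -10
Without intervention: Q = -V + 5  [with V=3]  = 2; H = Q + 3  [with Q=2]  = 5; W = 3*U - H - 1  [with U=-2, H=5]  = -12.
Change = -10 − (-12) = 2.

2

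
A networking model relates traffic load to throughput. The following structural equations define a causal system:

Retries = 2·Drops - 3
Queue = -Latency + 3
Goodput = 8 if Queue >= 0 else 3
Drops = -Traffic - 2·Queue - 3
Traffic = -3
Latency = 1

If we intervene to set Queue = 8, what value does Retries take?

do(Queue=8) replaces the equation Queue = -Latency + 3 with the constant Queue = 8.
Drops = -Traffic - 2·Queue - 3  [with Traffic=-3, Queue=8]  = -16
Retries = 2·Drops - 3  [with Drops=-16]  = -35

-35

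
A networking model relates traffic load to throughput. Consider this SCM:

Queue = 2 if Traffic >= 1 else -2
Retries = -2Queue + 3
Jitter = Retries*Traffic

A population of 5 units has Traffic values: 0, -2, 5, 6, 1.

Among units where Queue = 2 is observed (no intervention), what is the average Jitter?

-4

E[Jitter|Queue=2] averages over only the 3 units with Queue=2 (Traffic = 5, 6, 1): Jitter = -5, -6, -1, mean -4.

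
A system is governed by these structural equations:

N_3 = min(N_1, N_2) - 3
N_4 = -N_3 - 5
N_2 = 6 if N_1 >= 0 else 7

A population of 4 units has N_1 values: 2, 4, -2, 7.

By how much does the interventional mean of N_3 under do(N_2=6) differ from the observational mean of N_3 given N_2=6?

-1.5

The intervention sets N_2=6 in all 4 units regardless of N_1. Recomputing N_3 per unit gives -1, 1, -5, 3; average -0.5.
Observing N_2=6 restricts to units where N_2's equation naturally yields 6: N_1 ∈ {2, 4, 7}. In that subpopulation N_3 = -1, 1, 3, mean 1.
Difference = -0.5 − 1 = -1.5.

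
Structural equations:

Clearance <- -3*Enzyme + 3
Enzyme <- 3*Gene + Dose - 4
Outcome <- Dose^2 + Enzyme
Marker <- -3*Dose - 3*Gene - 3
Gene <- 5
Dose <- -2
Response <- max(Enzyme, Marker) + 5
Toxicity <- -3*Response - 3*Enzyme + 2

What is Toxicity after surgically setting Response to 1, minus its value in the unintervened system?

The intervention breaks the incoming arrows to Response: Response <- max(Enzyme, Marker) + 5 no longer applies, and Response = 1.
Enzyme = 3*Gene + Dose - 4  [with Gene=5, Dose=-2]  = 9
Toxicity = -3*Response - 3*Enzyme + 2  [with Response=1, Enzyme=9]  = -28
Without intervention: Enzyme = 3*Gene + Dose - 4  [with Gene=5, Dose=-2]  = 9; Marker = -3*Dose - 3*Gene - 3  [with Dose=-2, Gene=5]  = -12; Response = max(Enzyme, Marker) + 5  [with Enzyme=9, Marker=-12]  = 14; Toxicity = -3*Response - 3*Enzyme + 2  [with Response=14, Enzyme=9]  = -67.
Change = -28 − (-67) = 39.

39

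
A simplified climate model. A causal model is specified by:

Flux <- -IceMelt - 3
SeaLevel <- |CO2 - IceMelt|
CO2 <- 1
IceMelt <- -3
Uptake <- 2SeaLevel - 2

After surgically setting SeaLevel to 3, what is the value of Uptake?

do(SeaLevel=3) replaces the equation SeaLevel <- |CO2 - IceMelt| with the constant SeaLevel = 3.
Uptake = 2SeaLevel - 2  [with SeaLevel=3]  = 4

4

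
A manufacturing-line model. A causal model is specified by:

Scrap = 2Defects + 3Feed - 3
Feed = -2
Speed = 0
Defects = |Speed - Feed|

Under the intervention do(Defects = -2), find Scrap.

The intervention breaks the incoming arrows to Defects: Defects = |Speed - Feed| no longer applies, and Defects = -2.
Scrap = 2Defects + 3Feed - 3  [with Defects=-2, Feed=-2]  = -13

-13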